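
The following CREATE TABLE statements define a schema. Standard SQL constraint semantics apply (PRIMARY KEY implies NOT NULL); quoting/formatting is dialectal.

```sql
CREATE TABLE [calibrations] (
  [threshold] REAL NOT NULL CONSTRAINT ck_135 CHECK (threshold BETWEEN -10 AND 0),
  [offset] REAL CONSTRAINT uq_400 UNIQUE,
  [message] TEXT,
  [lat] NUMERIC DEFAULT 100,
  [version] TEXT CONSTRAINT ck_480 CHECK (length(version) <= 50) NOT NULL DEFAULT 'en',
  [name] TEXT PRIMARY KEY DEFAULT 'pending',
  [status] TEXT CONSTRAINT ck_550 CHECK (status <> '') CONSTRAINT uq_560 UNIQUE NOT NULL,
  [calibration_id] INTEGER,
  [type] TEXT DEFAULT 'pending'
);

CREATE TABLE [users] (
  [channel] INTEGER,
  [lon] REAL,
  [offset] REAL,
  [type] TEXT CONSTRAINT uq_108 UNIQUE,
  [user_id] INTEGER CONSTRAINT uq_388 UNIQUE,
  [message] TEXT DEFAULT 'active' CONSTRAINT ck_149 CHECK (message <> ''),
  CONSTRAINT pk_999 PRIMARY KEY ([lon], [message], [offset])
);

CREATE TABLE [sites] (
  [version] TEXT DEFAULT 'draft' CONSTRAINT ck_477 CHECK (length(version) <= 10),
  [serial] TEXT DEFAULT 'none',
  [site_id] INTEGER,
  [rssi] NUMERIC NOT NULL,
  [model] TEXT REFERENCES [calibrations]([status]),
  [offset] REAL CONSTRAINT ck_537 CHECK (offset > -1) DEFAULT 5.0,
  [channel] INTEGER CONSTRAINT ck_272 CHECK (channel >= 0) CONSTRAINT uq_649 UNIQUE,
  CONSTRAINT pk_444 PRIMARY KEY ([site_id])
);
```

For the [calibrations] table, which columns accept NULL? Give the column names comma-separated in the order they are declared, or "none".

offset, message, lat, calibration_id, type

- threshold: declared NOT NULL → not nullable.
- offset: UNIQUE does not imply NOT NULL → nullable.
- message: no NOT NULL constraint applies → nullable.
- lat: DEFAULT only fills an omitted column; an explicit NULL is still allowed → nullable.
- version: declared NOT NULL → not nullable.
- name: part of the PRIMARY KEY, which implies NOT NULL → not nullable.
- status: declared NOT NULL → not nullable.
- calibration_id: no NOT NULL constraint applies → nullable.
- type: DEFAULT only fills an omitted column; an explicit NULL is still allowed → nullable.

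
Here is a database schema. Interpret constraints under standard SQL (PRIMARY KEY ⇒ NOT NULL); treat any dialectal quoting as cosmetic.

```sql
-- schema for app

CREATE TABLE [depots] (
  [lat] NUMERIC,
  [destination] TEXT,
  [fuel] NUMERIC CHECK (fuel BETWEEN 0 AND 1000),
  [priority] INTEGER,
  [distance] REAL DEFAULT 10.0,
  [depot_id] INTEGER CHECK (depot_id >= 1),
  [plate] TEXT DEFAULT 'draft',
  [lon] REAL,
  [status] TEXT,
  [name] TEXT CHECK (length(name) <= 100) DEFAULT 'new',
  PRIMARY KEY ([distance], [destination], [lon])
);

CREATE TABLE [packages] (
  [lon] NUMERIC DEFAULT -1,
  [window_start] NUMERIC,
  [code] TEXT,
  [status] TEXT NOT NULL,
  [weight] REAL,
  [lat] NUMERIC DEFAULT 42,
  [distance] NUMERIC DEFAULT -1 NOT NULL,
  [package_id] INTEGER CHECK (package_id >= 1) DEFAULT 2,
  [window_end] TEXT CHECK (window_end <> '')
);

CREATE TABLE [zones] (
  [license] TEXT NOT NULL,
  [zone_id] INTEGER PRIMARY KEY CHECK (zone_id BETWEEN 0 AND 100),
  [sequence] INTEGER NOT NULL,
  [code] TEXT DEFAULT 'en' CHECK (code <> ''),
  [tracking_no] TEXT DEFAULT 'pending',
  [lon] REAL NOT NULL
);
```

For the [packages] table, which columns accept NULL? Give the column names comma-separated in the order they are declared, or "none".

- lon: DEFAULT only fills an omitted column; an explicit NULL is still allowed → nullable.
- window_start: no NOT NULL constraint applies → nullable.
- code: no NOT NULL constraint applies → nullable.
- status: declared NOT NULL → not nullable.
- weight: no NOT NULL constraint applies → nullable.
- lat: DEFAULT only fills an omitted column; an explicit NULL is still allowed → nullable.
- distance: declared NOT NULL → not nullable.
- package_id: CHECK does not forbid NULL (a CHECK constraint passes when its expression is NULL) → nullable.
- window_end: CHECK does not forbid NULL (a CHECK constraint passes when its expression is NULL) → nullable.

lon, window_start, code, weight, lat, package_id, window_end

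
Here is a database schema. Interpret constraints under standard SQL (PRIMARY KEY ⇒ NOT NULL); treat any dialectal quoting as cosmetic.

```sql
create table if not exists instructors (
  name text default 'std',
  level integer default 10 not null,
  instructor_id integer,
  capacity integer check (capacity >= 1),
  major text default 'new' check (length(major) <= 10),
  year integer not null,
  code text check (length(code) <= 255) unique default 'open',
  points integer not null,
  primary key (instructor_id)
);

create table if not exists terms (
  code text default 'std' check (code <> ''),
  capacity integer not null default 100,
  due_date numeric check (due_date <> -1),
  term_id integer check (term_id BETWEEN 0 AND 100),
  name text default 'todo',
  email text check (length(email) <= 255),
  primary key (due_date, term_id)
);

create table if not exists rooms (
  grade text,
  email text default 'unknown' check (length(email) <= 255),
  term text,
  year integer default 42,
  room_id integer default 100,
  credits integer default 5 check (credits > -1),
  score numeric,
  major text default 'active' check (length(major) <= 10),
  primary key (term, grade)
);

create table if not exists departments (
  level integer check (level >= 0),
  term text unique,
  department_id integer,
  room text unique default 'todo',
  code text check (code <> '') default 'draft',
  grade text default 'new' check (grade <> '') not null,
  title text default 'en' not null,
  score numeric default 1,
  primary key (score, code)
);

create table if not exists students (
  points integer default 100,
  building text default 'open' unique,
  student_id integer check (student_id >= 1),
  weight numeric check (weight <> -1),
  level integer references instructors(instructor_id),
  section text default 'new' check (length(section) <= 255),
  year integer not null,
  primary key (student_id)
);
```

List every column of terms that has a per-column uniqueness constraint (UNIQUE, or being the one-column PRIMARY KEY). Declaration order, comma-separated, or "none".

none

- code: no UNIQUE or single-column PK constraint.
- capacity: no UNIQUE or single-column PK constraint.
- due_date: part of a composite PRIMARY KEY — only the tuple is unique, not this column on its own.
- term_id: part of a composite PRIMARY KEY — only the tuple is unique, not this column on its own.
- name: no UNIQUE or single-column PK constraint.
- email: no UNIQUE or single-column PK constraint.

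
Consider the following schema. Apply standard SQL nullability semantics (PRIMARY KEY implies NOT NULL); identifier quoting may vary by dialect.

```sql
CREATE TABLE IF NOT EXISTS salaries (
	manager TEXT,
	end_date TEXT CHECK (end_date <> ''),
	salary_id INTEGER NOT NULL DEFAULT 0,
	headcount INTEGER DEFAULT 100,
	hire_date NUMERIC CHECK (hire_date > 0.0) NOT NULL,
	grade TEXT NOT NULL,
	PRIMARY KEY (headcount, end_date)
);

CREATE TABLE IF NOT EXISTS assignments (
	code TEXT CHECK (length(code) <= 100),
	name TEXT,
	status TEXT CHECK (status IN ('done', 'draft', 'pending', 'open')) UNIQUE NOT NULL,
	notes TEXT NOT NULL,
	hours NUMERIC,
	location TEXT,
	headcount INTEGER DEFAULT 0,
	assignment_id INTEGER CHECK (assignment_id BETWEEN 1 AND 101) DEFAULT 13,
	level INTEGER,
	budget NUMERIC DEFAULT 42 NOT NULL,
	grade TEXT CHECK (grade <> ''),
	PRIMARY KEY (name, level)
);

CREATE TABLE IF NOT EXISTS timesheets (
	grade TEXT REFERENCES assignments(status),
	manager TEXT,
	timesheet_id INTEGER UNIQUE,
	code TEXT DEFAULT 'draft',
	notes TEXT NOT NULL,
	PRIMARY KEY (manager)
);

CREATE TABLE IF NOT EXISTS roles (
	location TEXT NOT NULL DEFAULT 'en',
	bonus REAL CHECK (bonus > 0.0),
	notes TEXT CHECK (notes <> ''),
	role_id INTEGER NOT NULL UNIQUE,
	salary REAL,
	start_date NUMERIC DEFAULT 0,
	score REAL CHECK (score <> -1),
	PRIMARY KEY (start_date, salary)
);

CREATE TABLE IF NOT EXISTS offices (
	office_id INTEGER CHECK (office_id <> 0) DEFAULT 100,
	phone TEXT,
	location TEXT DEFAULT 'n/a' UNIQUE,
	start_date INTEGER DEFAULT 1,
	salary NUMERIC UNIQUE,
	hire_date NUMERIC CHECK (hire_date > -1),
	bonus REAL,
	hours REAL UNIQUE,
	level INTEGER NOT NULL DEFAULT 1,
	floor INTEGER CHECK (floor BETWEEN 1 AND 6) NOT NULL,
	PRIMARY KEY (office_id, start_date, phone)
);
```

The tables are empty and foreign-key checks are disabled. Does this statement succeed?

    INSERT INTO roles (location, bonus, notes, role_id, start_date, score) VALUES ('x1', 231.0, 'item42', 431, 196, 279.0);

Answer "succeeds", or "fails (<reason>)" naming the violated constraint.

fails (NOT NULL on salary)

salary is omitted from the column list and has no DEFAULT, so it would receive NULL.
But salary is part of the PRIMARY KEY (implied NOT NULL).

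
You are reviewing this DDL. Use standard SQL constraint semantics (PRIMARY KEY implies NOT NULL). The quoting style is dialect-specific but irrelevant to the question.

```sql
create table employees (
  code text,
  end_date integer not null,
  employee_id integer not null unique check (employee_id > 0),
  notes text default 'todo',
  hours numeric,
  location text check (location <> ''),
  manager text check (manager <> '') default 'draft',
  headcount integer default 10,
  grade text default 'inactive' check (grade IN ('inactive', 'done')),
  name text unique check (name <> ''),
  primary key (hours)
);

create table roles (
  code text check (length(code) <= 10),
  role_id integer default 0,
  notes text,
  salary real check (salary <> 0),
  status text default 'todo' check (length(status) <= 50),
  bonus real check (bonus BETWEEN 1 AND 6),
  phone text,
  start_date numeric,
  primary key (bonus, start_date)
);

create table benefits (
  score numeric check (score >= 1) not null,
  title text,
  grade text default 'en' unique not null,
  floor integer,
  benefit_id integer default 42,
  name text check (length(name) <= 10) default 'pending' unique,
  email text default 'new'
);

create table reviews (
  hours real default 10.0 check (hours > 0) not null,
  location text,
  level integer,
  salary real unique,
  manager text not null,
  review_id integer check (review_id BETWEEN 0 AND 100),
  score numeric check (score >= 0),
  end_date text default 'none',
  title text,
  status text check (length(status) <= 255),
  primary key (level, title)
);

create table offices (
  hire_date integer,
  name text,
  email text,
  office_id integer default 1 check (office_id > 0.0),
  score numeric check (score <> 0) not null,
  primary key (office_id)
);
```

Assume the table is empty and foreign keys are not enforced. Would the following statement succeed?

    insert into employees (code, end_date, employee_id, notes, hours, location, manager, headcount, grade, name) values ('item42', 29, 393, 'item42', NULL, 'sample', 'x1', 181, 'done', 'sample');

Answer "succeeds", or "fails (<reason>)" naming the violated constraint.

fails (NOT NULL on hours)

hours is explicitly set to NULL, but hours is part of the PRIMARY KEY (implied NOT NULL).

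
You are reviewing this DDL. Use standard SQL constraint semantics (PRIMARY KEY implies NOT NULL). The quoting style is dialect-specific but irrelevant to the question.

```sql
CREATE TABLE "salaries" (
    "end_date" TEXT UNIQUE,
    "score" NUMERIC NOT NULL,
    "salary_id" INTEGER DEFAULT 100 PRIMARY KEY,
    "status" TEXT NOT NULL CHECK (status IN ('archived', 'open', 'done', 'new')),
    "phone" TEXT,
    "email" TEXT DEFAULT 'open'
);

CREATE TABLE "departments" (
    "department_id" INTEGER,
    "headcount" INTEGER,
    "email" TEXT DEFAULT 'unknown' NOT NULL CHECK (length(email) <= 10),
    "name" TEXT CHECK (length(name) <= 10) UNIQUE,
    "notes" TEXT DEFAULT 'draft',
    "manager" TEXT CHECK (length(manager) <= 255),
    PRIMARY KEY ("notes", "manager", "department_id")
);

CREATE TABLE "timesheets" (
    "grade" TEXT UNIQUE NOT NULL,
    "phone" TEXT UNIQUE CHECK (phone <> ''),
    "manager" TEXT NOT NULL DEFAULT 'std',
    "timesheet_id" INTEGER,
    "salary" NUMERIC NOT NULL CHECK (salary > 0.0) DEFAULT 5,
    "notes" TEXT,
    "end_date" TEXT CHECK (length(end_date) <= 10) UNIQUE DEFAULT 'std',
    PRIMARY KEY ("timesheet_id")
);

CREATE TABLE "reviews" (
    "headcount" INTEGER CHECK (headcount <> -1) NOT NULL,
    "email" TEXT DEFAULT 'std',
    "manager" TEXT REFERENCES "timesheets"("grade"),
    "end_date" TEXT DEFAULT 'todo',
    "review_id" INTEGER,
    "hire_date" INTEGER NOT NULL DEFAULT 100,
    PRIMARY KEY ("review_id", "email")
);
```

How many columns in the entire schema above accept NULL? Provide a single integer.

10

salaries: 3 nullable (end_date, phone, email — PK (salary_id) and explicit NOT NULL columns excluded).
departments: 2 nullable (headcount, name — PK (notes, manager, department_id) and explicit NOT NULL columns excluded).
timesheets: 3 nullable (phone, notes, end_date — PK (timesheet_id) and explicit NOT NULL columns excluded).
reviews: 2 nullable (manager, end_date — PK (review_id, email) and explicit NOT NULL columns excluded).
Total: 3 + 2 + 3 + 2 = 10.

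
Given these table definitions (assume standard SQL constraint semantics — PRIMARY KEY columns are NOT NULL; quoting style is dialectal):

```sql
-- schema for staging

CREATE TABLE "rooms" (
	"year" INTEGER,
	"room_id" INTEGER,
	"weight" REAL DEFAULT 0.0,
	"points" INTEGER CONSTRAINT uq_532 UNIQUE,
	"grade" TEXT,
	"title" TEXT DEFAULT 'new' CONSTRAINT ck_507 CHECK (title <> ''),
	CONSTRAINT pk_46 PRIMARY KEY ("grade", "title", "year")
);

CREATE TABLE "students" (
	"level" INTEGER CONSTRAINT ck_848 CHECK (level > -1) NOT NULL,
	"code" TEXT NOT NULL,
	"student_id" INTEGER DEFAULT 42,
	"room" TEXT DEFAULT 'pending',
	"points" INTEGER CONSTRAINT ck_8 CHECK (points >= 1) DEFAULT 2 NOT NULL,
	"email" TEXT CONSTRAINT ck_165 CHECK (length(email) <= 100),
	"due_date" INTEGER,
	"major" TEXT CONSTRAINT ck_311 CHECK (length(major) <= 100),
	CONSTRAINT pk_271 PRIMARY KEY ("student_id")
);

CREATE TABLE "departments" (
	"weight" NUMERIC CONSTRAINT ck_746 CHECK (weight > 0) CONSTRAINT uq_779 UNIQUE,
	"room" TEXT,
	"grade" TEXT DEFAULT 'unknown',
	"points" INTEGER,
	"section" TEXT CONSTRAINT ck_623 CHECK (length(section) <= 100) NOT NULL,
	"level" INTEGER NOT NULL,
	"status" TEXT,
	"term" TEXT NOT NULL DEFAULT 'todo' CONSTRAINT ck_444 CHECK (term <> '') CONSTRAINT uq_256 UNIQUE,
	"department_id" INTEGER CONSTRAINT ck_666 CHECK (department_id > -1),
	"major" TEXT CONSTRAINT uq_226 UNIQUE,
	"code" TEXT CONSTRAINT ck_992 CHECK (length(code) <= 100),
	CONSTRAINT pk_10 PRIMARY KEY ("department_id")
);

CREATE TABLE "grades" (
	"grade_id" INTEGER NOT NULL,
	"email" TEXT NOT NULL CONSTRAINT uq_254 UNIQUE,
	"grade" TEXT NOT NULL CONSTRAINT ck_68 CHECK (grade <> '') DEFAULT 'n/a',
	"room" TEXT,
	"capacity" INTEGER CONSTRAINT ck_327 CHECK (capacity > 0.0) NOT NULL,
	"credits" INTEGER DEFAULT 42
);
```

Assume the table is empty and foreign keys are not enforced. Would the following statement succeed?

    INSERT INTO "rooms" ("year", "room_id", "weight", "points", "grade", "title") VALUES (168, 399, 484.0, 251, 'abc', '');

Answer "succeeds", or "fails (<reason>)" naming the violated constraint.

The value '' for title violates CHECK (title <> '').

fails (CHECK on title)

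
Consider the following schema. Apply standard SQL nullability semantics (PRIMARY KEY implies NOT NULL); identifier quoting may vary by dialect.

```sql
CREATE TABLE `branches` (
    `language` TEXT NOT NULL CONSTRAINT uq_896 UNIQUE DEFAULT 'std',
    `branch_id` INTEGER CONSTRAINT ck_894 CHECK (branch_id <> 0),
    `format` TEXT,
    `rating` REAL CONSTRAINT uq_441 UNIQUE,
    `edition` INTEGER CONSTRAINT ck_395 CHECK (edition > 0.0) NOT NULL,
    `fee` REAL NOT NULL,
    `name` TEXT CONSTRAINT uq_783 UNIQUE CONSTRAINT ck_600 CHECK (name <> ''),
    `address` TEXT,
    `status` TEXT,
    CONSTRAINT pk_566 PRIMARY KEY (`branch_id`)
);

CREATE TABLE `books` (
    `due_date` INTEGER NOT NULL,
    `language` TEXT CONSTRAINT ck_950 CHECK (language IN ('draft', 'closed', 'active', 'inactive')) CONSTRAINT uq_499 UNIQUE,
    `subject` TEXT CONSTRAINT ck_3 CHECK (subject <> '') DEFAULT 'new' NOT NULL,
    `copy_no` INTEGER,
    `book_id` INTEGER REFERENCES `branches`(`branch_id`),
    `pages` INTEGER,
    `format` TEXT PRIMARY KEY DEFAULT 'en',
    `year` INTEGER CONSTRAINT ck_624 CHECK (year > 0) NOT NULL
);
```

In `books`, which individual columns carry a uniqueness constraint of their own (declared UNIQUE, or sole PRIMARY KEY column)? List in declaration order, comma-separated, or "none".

- due_date: no UNIQUE or single-column PK constraint.
- language: declared UNIQUE → unique.
- subject: no UNIQUE or single-column PK constraint.
- copy_no: no UNIQUE or single-column PK constraint.
- book_id: no UNIQUE or single-column PK constraint.
- pages: no UNIQUE or single-column PK constraint.
- format: single-column PRIMARY KEY → unique.
- year: no UNIQUE or single-column PK constraint.

language, format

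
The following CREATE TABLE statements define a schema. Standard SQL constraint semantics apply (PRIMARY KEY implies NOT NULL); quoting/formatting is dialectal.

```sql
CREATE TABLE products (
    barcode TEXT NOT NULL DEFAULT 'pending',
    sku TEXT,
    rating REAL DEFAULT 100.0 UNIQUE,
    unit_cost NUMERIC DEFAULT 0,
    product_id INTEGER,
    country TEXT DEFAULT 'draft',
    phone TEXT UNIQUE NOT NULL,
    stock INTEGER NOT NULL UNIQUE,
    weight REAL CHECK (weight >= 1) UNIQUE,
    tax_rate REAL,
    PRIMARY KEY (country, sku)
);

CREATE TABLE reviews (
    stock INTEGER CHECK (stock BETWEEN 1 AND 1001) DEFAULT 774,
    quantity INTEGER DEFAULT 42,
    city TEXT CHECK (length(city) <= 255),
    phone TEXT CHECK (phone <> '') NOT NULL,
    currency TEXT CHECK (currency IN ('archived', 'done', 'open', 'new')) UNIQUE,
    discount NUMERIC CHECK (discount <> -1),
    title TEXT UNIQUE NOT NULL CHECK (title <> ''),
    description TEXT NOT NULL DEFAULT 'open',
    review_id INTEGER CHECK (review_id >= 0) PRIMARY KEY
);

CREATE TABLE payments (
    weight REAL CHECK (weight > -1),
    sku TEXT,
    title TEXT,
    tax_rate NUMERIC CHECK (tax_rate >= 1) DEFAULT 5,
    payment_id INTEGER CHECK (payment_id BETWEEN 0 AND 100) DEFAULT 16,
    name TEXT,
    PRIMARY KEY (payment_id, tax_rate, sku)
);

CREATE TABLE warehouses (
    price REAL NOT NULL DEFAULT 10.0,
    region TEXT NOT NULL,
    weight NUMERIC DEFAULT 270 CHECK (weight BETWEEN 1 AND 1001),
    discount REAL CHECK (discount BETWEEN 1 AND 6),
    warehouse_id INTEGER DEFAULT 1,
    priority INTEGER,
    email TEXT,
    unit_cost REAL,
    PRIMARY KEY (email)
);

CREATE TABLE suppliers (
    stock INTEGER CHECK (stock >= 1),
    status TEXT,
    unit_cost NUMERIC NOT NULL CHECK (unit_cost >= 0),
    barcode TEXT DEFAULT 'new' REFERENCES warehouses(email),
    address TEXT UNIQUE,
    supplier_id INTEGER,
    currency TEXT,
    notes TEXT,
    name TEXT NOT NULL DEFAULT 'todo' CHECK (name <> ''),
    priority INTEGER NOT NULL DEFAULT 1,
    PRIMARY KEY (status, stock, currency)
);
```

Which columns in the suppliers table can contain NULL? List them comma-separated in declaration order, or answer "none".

barcode, address, supplier_id, notes

- stock: part of the PRIMARY KEY, which implies NOT NULL → not nullable.
- status: part of the PRIMARY KEY, which implies NOT NULL → not nullable.
- unit_cost: declared NOT NULL → not nullable.
- barcode: a foreign key column may be NULL unless separately constrained → nullable.
- address: UNIQUE does not imply NOT NULL → nullable.
- supplier_id: no NOT NULL constraint applies → nullable.
- currency: part of the PRIMARY KEY, which implies NOT NULL → not nullable.
- notes: no NOT NULL constraint applies → nullable.
- name: declared NOT NULL → not nullable.
- priority: declared NOT NULL → not nullable.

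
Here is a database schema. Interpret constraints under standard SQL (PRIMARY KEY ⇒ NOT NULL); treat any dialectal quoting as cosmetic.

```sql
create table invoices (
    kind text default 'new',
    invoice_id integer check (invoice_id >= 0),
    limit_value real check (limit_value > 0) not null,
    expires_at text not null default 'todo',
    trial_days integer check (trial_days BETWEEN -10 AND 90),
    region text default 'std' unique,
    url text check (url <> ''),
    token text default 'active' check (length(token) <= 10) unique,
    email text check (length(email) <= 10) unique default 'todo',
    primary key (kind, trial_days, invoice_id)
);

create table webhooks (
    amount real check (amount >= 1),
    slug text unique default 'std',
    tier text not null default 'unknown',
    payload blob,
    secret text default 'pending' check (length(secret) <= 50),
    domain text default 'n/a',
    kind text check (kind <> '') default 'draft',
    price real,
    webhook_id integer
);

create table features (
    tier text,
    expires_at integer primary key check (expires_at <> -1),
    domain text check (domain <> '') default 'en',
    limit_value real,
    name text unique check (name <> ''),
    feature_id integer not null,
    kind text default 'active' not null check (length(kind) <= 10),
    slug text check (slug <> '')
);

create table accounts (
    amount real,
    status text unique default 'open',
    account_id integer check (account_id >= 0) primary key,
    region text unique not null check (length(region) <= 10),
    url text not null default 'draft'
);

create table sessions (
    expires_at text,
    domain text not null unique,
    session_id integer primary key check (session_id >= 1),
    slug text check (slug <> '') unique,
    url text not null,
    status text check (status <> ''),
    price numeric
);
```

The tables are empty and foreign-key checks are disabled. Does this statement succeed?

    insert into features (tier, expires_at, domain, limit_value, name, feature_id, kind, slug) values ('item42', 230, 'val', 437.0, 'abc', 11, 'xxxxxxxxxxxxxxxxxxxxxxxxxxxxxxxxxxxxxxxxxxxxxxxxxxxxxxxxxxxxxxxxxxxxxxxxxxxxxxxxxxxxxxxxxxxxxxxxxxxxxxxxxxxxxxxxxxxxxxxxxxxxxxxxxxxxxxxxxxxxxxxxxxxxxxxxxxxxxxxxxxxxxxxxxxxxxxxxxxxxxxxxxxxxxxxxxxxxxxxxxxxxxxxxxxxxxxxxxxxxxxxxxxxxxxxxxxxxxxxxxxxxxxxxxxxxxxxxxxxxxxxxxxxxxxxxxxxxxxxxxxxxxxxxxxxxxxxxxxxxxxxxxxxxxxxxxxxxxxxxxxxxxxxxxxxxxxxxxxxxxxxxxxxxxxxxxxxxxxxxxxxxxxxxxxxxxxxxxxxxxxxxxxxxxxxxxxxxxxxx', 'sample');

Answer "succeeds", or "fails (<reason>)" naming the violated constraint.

The value 'xxxxxxxxxxxxxxxxxxxxxxxxxxxxxxxxxxxxxxxxxxxxxxxxxxxxxxxxxxxxxxxxxxxxxxxxxxxxxxxxxxxxxxxxxxxxxxxxxxxxxxxxxxxxxxxxxxxxxxxxxxxxxxxxxxxxxxxxxxxxxxxxxxxxxxxxxxxxxxxxxxxxxxxxxxxxxxxxxxxxxxxxxxxxxxxxxxxxxxxxxxxxxxxxxxxxxxxxxxxxxxxxxxxxxxxxxxxxxxxxxxxxxxxxxxxxxxxxxxxxxxxxxxxxxxxxxxxxxxxxxxxxxxxxxxxxxxxxxxxxxxxxxxxxxxxxxxxxxxxxxxxxxxxxxxxxxxxxxxxxxxxxxxxxxxxxxxxxxxxxxxxxxxxxxxxxxxxxxxxxxxxxxxxxxxxxxxxxxxxx' for kind violates CHECK (length(kind) <= 10).

fails (CHECK on kind)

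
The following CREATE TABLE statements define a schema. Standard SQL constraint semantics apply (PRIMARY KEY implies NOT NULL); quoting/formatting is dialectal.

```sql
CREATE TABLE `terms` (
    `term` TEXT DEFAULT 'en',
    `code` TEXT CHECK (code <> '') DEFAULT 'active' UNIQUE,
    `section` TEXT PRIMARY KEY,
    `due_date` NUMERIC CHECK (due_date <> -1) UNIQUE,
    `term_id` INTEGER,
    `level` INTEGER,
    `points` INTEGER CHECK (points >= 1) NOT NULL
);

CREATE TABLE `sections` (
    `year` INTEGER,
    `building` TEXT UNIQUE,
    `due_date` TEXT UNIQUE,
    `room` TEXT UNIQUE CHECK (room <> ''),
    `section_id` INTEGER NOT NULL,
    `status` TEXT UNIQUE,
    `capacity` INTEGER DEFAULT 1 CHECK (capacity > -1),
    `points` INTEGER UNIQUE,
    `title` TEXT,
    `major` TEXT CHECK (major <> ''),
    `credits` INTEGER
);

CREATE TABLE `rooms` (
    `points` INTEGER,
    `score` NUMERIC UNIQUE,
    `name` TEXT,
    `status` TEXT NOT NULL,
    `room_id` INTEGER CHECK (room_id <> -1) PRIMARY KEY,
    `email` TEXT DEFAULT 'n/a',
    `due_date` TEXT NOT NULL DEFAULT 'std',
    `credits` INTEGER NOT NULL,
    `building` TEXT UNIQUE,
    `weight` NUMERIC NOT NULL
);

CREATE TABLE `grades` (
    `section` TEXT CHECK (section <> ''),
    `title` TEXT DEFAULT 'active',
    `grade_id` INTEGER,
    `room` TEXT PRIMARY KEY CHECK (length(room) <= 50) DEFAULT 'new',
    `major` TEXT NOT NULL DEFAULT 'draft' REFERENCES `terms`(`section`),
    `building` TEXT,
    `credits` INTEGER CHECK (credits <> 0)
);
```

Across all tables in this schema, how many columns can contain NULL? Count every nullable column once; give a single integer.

25

terms: 5 nullable (term, code, due_date, term_id, level — PK (section) and explicit NOT NULL columns excluded).
sections: 10 nullable (year, building, due_date, room, status, capacity, points, title, major, credits — PK none and explicit NOT NULL columns excluded).
rooms: 5 nullable (points, score, name, email, building — PK (room_id) and explicit NOT NULL columns excluded).
grades: 5 nullable (section, title, grade_id, building, credits — PK (room) and explicit NOT NULL columns excluded).
Total: 5 + 10 + 5 + 5 = 25.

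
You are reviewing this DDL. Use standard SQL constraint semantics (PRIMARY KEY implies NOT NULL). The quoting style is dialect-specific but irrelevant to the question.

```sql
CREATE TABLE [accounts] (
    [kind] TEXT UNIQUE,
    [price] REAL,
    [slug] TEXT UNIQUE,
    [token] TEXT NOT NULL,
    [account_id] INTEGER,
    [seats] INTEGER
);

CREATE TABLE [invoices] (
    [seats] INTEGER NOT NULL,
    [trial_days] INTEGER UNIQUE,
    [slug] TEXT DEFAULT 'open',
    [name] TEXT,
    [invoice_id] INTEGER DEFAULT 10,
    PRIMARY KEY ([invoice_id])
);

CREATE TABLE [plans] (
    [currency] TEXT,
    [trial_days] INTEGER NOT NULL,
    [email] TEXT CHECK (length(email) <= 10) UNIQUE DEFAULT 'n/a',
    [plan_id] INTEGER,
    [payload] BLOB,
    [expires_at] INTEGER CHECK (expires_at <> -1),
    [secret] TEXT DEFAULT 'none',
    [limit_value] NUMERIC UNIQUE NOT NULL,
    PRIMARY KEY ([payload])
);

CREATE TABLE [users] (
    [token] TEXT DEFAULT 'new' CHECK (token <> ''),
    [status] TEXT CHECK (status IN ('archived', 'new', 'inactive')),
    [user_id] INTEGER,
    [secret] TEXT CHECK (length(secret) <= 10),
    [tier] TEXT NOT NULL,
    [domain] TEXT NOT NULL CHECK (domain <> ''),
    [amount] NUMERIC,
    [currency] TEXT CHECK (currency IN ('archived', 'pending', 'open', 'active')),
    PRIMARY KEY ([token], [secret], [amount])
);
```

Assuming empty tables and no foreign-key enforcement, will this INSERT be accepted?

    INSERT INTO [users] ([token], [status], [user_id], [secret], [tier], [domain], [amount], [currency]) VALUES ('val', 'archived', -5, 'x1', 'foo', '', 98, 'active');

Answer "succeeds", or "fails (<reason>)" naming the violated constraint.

fails (CHECK on domain)

The value '' for domain violates CHECK (domain <> '').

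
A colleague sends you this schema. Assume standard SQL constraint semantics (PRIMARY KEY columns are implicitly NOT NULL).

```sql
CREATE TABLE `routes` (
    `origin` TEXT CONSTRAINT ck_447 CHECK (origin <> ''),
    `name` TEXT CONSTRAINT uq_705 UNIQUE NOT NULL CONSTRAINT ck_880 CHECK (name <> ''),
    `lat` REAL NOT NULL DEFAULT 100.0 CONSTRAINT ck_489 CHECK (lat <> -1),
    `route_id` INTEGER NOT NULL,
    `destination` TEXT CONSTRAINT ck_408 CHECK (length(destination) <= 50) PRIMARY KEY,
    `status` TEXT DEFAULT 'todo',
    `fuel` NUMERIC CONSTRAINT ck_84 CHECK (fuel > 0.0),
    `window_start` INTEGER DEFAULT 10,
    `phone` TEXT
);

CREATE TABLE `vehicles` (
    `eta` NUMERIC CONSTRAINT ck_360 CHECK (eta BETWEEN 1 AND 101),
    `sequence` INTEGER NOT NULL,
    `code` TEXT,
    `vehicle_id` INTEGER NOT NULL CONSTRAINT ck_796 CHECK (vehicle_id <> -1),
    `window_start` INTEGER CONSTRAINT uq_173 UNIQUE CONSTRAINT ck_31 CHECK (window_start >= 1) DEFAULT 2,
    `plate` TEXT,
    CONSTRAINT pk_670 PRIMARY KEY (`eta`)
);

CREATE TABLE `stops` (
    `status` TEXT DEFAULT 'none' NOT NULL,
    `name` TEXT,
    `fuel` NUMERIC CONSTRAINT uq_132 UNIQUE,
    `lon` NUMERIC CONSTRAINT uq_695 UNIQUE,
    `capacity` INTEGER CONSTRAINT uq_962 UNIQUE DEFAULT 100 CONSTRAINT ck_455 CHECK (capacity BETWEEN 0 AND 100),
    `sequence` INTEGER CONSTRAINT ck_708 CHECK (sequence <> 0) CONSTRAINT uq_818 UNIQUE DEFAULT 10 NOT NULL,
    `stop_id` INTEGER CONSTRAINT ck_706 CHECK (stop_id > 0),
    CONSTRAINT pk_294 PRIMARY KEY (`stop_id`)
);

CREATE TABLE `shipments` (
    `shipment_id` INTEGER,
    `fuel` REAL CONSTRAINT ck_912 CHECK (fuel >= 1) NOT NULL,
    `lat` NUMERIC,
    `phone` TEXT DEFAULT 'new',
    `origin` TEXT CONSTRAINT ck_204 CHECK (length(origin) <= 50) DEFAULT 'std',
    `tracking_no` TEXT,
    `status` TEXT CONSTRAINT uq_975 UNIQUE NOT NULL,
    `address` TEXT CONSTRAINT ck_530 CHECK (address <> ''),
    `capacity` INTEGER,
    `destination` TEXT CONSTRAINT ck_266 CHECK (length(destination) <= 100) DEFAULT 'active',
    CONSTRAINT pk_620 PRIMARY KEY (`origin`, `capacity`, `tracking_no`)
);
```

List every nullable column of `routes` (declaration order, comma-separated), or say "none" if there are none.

- origin: CHECK does not forbid NULL (a CHECK constraint passes when its expression is NULL) → nullable.
- name: declared NOT NULL → not nullable.
- lat: declared NOT NULL → not nullable.
- route_id: declared NOT NULL → not nullable.
- destination: part of the PRIMARY KEY, which implies NOT NULL → not nullable.
- status: DEFAULT only fills an omitted column; an explicit NULL is still allowed → nullable.
- fuel: CHECK does not forbid NULL (a CHECK constraint passes when its expression is NULL) → nullable.
- window_start: DEFAULT only fills an omitted column; an explicit NULL is still allowed → nullable.
- phone: no NOT NULL constraint applies → nullable.

origin, status, fuel, window_start, phone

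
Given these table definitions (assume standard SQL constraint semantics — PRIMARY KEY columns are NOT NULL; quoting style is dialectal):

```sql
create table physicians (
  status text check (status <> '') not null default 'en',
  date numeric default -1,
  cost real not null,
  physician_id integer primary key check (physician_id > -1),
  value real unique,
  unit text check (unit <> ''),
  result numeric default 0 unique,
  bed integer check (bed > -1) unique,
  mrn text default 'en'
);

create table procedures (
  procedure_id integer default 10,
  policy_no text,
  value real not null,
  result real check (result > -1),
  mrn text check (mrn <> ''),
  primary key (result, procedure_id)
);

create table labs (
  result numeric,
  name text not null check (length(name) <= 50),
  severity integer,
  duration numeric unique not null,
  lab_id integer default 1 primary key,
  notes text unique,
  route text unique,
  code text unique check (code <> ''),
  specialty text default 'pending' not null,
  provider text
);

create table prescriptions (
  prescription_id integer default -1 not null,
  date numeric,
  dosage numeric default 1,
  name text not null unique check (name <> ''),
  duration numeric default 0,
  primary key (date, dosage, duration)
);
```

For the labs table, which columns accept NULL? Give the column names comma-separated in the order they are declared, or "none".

result, severity, notes, route, code, provider

- result: no NOT NULL constraint applies → nullable.
- name: declared NOT NULL → not nullable.
- severity: no NOT NULL constraint applies → nullable.
- duration: declared NOT NULL → not nullable.
- lab_id: part of the PRIMARY KEY, which implies NOT NULL → not nullable.
- notes: UNIQUE does not imply NOT NULL → nullable.
- route: UNIQUE does not imply NOT NULL → nullable.
- code: CHECK does not forbid NULL (a CHECK constraint passes when its expression is NULL) → nullable.
- specialty: declared NOT NULL → not nullable.
- provider: no NOT NULL constraint applies → nullable.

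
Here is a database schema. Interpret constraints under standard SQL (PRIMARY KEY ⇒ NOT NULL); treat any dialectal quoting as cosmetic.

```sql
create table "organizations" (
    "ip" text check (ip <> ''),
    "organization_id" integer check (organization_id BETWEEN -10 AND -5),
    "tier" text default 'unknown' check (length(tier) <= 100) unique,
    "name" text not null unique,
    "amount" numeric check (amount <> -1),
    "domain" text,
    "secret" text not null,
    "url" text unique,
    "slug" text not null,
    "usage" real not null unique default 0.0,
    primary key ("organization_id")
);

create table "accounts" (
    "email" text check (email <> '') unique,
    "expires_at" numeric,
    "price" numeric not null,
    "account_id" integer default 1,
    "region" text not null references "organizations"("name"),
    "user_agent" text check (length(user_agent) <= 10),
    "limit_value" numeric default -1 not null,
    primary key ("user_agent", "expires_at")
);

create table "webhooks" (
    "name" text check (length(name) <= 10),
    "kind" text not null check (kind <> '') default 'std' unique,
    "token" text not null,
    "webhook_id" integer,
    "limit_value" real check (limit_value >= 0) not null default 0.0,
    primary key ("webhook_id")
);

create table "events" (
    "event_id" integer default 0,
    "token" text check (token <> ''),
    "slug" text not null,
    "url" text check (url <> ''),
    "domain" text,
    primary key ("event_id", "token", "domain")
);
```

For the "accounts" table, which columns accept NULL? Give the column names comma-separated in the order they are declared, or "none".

email, account_id

- email: CHECK does not forbid NULL (a CHECK constraint passes when its expression is NULL) → nullable.
- expires_at: part of the PRIMARY KEY, which implies NOT NULL → not nullable.
- price: declared NOT NULL → not nullable.
- account_id: DEFAULT only fills an omitted column; an explicit NULL is still allowed → nullable.
- region: declared NOT NULL → not nullable.
- user_agent: part of the PRIMARY KEY, which implies NOT NULL → not nullable.
- limit_value: declared NOT NULL → not nullable.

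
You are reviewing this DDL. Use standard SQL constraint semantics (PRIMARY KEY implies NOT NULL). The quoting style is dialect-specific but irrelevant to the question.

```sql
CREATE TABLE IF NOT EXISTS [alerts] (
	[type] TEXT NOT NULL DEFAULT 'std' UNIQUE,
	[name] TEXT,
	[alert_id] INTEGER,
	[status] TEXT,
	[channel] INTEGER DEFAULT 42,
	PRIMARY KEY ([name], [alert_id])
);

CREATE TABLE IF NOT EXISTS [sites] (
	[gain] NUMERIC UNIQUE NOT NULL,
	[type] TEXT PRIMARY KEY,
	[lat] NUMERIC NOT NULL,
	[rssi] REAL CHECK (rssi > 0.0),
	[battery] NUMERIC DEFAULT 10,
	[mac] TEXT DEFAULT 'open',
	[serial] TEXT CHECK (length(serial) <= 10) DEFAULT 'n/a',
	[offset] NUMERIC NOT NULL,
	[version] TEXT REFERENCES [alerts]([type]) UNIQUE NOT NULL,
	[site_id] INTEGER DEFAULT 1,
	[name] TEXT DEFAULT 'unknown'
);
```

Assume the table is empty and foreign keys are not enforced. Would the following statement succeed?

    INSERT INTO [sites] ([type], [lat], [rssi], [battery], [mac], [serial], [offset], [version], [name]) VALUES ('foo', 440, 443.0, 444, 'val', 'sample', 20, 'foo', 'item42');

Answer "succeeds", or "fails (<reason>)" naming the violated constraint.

fails (NOT NULL on gain)

gain is omitted from the column list and has no DEFAULT, so it would receive NULL.
But gain is declared NOT NULL.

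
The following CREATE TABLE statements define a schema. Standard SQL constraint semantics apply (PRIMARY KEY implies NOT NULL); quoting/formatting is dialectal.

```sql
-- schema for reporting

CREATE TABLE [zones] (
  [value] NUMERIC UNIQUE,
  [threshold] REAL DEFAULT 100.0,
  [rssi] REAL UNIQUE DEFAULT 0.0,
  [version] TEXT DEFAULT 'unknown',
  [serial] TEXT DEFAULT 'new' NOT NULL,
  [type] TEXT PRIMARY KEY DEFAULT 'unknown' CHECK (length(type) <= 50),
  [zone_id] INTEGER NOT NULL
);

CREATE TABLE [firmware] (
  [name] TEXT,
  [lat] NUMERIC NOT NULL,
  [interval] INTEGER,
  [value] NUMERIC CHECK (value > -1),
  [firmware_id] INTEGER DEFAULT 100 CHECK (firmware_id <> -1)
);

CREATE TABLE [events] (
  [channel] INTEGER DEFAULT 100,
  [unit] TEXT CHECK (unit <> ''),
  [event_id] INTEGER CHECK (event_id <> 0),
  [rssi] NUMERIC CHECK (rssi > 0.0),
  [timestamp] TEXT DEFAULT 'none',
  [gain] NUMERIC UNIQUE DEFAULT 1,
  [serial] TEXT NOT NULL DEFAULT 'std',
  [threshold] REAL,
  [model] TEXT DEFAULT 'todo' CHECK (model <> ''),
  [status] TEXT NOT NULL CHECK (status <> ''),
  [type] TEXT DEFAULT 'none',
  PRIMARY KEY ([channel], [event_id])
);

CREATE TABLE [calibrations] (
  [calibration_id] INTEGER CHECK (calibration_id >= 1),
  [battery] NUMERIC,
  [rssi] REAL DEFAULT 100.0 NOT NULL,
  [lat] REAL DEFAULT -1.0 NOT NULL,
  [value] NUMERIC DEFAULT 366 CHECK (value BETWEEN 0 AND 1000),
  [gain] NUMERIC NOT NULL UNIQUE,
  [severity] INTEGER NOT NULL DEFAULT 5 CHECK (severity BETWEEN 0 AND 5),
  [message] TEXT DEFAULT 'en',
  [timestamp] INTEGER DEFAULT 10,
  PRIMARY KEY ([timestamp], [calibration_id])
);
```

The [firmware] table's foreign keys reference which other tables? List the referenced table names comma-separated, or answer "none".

none

No column in firmware has a REFERENCES clause.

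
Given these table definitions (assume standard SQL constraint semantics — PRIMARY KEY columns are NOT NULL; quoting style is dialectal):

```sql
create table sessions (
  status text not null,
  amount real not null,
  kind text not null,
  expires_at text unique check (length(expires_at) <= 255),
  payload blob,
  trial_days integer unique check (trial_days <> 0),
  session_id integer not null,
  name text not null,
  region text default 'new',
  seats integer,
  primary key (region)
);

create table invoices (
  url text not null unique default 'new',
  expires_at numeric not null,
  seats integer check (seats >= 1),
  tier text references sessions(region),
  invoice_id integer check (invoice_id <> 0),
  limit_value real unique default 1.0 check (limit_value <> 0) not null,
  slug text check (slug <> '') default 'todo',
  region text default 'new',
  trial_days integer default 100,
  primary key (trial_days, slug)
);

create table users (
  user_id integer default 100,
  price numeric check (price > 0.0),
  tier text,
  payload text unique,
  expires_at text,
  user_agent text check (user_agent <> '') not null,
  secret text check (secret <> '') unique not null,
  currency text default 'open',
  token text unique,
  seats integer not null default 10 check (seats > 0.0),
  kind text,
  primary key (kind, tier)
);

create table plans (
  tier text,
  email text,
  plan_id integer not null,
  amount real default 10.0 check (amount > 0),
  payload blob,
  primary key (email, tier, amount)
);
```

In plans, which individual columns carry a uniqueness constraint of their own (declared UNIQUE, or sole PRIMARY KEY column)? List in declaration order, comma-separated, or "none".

none

- tier: part of a composite PRIMARY KEY — only the tuple is unique, not this column on its own.
- email: part of a composite PRIMARY KEY — only the tuple is unique, not this column on its own.
- plan_id: no UNIQUE or single-column PK constraint.
- amount: part of a composite PRIMARY KEY — only the tuple is unique, not this column on its own.
- payload: no UNIQUE or single-column PK constraint.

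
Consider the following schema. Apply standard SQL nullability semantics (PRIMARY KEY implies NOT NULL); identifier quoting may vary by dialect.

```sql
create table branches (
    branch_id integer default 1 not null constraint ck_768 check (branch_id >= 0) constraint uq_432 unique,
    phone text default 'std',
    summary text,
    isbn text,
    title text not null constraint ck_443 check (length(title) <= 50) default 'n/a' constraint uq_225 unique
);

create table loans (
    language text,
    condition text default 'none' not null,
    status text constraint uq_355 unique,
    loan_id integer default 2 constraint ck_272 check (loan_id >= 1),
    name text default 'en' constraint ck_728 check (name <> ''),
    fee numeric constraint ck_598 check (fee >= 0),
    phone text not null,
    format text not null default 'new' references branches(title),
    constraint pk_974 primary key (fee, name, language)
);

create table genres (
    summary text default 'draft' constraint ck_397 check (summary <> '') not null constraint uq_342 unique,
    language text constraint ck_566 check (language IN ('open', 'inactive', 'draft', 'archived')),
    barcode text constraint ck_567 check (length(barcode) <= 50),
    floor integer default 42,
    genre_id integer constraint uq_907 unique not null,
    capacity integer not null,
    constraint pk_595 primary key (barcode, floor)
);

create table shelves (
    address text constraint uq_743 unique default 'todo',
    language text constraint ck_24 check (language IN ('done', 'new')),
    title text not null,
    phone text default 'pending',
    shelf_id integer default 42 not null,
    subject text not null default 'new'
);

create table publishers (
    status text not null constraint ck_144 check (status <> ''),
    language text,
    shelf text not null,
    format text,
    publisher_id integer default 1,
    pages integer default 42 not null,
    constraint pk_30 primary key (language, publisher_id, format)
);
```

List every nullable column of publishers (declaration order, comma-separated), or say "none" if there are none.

- status: declared NOT NULL → not nullable.
- language: part of the PRIMARY KEY, which implies NOT NULL → not nullable.
- shelf: declared NOT NULL → not nullable.
- format: part of the PRIMARY KEY, which implies NOT NULL → not nullable.
- publisher_id: part of the PRIMARY KEY, which implies NOT NULL → not nullable.
- pages: declared NOT NULL → not nullable.

none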